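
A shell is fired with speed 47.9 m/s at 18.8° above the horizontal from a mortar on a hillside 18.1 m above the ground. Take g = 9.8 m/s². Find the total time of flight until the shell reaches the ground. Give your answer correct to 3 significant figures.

4.06 s

Vertical component: v_y = 47.9 sin 18.8° = 15.44 m/s.
Taking up as positive with launch at y = 18.1 m, landing at y = 0: 0 = 18.1 + 15.44 t − ½(9.8) t².
Solving 4.900 t² − 15.44 t − 18.1 = 0 gives t = [15.44 + √(15.44² + 4·4.900·18.1)] / 9.800 = 4.06 s.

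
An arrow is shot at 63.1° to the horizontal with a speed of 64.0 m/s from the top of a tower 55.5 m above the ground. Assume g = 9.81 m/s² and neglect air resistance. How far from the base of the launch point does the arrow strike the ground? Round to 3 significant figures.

Components: v_x = 64.0 cos 63.1° = 28.96 m/s, v_y = 64.0 sin 63.1° = 57.08 m/s.
Vertical: 0 = 55.5 + 57.08 t − ½(9.81) t² ⇒ 4.905 t² − 57.08 t − 55.5 = 0.
t = [57.08 + √(3258 + 1089)] / 9.810 = 12.54 s.
Horizontal: R = v_x · t = 28.96 × 12.54 = 363 m.

363 m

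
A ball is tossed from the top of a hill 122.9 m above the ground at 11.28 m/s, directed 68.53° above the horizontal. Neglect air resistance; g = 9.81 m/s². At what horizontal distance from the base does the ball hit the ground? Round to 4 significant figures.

Components: v_x = 11.28 cos 68.53° = 4.1286 m/s, v_y = 11.28 sin 68.53° = 10.497 m/s.
Vertical: 0 = 122.9 + 10.497 t − ½(9.81) t² ⇒ 4.905 t² − 10.497 t − 122.9 = 0.
t = [10.497 + √(110.19 + 2411.3)] / 9.810 = 6.1887 s.
Horizontal: R = v_x · t = 4.1286 × 6.1887 = 25.55 m.

25.55 m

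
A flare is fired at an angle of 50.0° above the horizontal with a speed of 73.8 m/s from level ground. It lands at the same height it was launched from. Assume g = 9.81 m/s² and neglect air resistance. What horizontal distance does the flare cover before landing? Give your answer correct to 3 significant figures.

547 m

For level ground, R = v₀² sin(2θ) / g.
sin(2 × 50.0°) = sin 100.0° = 0.9848.
R = (73.8)² × 0.9848 / 9.81 = 547 m.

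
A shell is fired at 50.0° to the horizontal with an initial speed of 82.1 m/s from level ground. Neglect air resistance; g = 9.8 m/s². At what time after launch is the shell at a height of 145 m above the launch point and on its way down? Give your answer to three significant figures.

9.82 s

v_y0 = 82.1 sin 50.0° = 62.89 m/s.
Set y = v_y0 t − ½ g t² = 145: 4.900 t² − 62.89 t + 145 = 0.
t = [62.89 ± √(3955 − 2842)] / 9.8 = (62.89 ± 33.36) / 9.8, giving t = 3.01 s or t = 9.82 s.
On the way down corresponds to the larger root: t = 9.82 s.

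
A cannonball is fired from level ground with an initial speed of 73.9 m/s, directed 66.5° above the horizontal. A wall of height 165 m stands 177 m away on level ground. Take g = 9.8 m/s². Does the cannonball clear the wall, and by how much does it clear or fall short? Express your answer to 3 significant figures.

Yes — it clears the wall by 65.3 m.

v_x = 73.9 cos 66.5° = 29.47 m/s; v_y0 = 73.9 sin 66.5° = 67.77 m/s.
Time to reach the wall: t = 177 / 29.47 = 6.006 s.
Height at that point: y = 67.77×6.006 − 4.900×6.006² = 230.3 m.
That is 230.3 − 165 = 65.3 m above the top of the wall, so the cannonball clears it.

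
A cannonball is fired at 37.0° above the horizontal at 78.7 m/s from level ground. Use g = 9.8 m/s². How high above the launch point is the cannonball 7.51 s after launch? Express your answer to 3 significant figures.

79.3 m

v_y0 = 78.7 sin 37.0° = 47.36 m/s.
y(t) = v_y0 t − ½ g t² = 47.36×7.51 − 4.900×7.51² = 79.3 m.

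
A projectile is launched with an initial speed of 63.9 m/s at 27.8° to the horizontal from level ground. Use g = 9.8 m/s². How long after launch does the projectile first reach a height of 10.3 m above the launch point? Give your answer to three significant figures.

0.368 s

v_y0 = 63.9 sin 27.8° = 29.80 m/s.
Set y = v_y0 t − ½ g t² = 10.3: 4.900 t² − 29.80 t + 10.3 = 0.
t = [29.80 ± √(888.0 − 201.9)] / 9.8 = (29.80 ± 26.19) / 9.8, giving t = 0.368 s or t = 5.71 s.
The projectile is on the way up at the first time, so t = 0.368 s.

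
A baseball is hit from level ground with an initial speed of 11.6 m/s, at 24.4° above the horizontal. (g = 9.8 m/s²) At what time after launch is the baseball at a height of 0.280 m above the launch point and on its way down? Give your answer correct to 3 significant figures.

v_y0 = 11.6 sin 24.4° = 4.792 m/s.
Set y = v_y0 t − ½ g t² = 0.280: 4.900 t² − 4.792 t + 0.280 = 0.
t = [4.792 ± √(22.96 − 5.488)] / 9.8 = (4.792 ± 4.180) / 9.8, giving t = 0.0624 s or t = 0.916 s.
On the way down corresponds to the larger root: t = 0.916 s.

0.916 s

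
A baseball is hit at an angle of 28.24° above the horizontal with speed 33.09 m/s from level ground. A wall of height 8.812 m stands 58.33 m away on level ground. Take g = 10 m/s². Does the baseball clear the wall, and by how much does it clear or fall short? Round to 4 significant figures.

v_x = 33.09 cos 28.24° = 29.151 m/s; v_y0 = 33.09 sin 28.24° = 15.657 m/s.
Time to reach the wall: t = 58.33 / 29.151 = 2.0010 s.
Height at that point: y = 15.657×2.0010 − 5.000×2.0010² = 11.310 m.
That is 11.310 − 8.812 = 2.498 m above the top of the wall, so the baseball clears it.

Yes — it clears the wall by 2.498 m.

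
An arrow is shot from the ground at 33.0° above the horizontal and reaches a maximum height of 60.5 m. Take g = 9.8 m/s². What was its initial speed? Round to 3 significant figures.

At maximum height v_y = 0, so (v₀ sin θ)² = 2 g H.
v₀ sin 33.0° = √(2 × 9.8 × 60.5) = 34.44 m/s.
v₀ = 34.44 / sin 33.0° = 34.44 / 0.5446 = 63.2 m/s.

63.2 m/s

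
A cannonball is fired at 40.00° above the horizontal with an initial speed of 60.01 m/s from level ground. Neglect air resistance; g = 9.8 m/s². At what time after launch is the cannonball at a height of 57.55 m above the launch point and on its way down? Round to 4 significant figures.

v_y0 = 60.01 sin 40.00° = 38.574 m/s.
Set y = v_y0 t − ½ g t² = 57.55: 4.900 t² − 38.574 t + 57.55 = 0.
t = [38.574 ± √(1488.0 − 1128.0)] / 9.8 = (38.574 ± 18.974) / 9.8, giving t = 2.000 s or t = 5.872 s.
On the way down corresponds to the larger root: t = 5.872 s.

5.872 s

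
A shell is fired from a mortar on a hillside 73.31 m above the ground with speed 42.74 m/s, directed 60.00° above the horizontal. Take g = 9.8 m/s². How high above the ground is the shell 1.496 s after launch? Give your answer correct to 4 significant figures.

117.7 m

v_y0 = 42.74 sin 60.00° = 37.014 m/s.
y(t) = 73.31 + v_y0 t − ½ g t² = 73.31 + 37.014×1.496 − ½×9.8×1.496² = 117.7 m.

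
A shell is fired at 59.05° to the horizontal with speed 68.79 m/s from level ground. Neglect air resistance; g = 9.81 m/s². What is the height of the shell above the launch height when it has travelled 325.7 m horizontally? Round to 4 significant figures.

v_x = 68.79 cos 59.05° = 35.378 m/s, v_y0 = 68.79 sin 59.05° = 58.995 m/s.
Time to reach x = 325.7 m: t = x / v_x = 325.7 / 35.378 = 9.2063 s.
y = v_y0 t − ½ g t² = 58.995×9.2063 − 4.905×9.2063² = 127.4 m.

127.4 m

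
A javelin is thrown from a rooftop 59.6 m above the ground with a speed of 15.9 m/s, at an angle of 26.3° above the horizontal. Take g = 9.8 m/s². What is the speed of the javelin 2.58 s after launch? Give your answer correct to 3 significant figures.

v_x = 15.9 cos 26.3° = 14.25 m/s (constant).
v_y(t) = 15.9 sin 26.3° − g t = 7.045 − 9.8 × 2.58 = -18.24 m/s.
Speed = √(v_x² + v_y²) = √(203.1 + 332.7) = 23.1 m/s.

23.1 m/s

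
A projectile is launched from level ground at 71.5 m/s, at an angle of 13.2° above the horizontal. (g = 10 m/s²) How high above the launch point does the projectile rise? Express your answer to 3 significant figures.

Vertical component of launch velocity: v_y = 71.5 sin 13.2° = 16.33 m/s.
At the highest point the vertical velocity is zero, so v_y² = 2 g h_max.
h_max = (16.33)² / (2 × 10) = 266.7 / 20.00 = 13.3 m.

13.3 m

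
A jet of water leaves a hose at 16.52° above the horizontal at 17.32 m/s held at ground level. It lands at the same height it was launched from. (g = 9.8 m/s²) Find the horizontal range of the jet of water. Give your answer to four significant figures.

For level ground, R = v₀² sin(2θ) / g.
sin(2 × 16.52°) = sin 33.040° = 0.5452.
R = (17.32)² × 0.5452 / 9.8 = 16.69 m.

16.69 m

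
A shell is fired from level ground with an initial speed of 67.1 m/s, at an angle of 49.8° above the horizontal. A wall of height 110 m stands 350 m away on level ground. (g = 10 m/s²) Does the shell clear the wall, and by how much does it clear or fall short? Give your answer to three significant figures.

v_x = 67.1 cos 49.8° = 43.31 m/s; v_y0 = 67.1 sin 49.8° = 51.25 m/s.
Time to reach the wall: t = 350 / 43.31 = 8.081 s.
Height at that point: y = 51.25×8.081 − 5.000×8.081² = 87.64 m.
That is 110 − 87.64 = 22.4 m below the top of the wall, so the shell does not clear it.

No — it falls 22.4 m short of clearing the wall.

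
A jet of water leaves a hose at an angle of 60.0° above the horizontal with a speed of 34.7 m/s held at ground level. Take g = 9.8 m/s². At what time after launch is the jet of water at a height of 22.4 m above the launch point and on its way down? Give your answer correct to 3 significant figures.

5.26 s

v_y0 = 34.7 sin 60.0° = 30.05 m/s.
Set y = v_y0 t − ½ g t² = 22.4: 4.900 t² − 30.05 t + 22.4 = 0.
t = [30.05 ± √(903.0 − 439.0)] / 9.8 = (30.05 ± 21.54) / 9.8, giving t = 0.868 s or t = 5.26 s.
On the way down corresponds to the larger root: t = 5.26 s.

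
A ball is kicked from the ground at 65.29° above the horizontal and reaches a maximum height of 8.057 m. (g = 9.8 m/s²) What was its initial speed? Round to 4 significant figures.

13.83 m/s

At maximum height v_y = 0, so (v₀ sin θ)² = 2 g H.
v₀ sin 65.29° = √(2 × 9.8 × 8.057) = 12.567 m/s.
v₀ = 12.567 / sin 65.29° = 12.567 / 0.9084 = 13.83 m/s.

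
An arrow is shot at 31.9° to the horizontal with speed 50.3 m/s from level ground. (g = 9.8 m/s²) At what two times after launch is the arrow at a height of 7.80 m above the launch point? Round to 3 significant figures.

0.311 s and 5.11 s

v_y0 = 50.3 sin 31.9° = 26.58 m/s.
Set y = v_y0 t − ½ g t² = 7.80: 4.900 t² − 26.58 t + 7.80 = 0.
t = [26.58 ± √(706.5 − 152.9)] / 9.8 = (26.58 ± 23.53) / 9.8, giving t = 0.311 s or t = 5.11 s.
So the arrow is at 7.80 m at t = 0.311 s (rising) and t = 5.11 s (falling).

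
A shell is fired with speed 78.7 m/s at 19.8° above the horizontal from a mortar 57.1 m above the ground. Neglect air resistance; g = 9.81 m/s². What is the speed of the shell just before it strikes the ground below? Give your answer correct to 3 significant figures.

85.5 m/s

v_x = 78.7 cos 19.8° = 74.05 m/s is unchanged throughout.
For the vertical component, v_y² = v_y0² + 2 g h = (26.66)² + 2×9.81×57.1 = 1831, so |v_y| = 42.79 m/s.
Impact speed = √(v_x² + v_y²) = √(5483 + 1831) = 85.5 m/s.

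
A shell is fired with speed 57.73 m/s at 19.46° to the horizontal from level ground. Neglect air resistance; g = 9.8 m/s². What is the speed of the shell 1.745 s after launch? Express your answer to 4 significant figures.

v_x = 57.73 cos 19.46° = 54.432 m/s (constant).
v_y(t) = 57.73 sin 19.46° − g t = 19.233 − 9.8 × 1.745 = 2.1320 m/s.
Speed = √(v_x² + v_y²) = √(2962.8 + 4.5454) = 54.47 m/s.

54.47 m/s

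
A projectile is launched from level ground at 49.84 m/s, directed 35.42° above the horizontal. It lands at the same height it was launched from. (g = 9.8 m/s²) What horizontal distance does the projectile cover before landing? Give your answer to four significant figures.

239.4 m

Components: v_x = 49.84 cos 35.42° = 40.616 m/s, v_y = 49.84 sin 35.42° = 28.886 m/s.
Time of flight (same landing height): t = 2 v_y / g = 2 × 28.886 / 9.8 = 5.8951 s.
Range: R = v_x · t = 40.616 × 5.8951 = 239.4 m.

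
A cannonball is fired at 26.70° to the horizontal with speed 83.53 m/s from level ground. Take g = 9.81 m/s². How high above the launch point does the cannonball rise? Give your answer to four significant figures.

71.80 m

Vertical component of launch velocity: v_y = 83.53 sin 26.70° = 37.532 m/s.
At the highest point the vertical velocity is zero, so v_y² = 2 g h_max.
h_max = (37.532)² / (2 × 9.81) = 1408.7 / 19.62 = 71.80 m.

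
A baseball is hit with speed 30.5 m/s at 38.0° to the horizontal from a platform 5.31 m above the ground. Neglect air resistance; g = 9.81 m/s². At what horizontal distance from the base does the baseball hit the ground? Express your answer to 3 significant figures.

Components: v_x = 30.5 cos 38.0° = 24.03 m/s, v_y = 30.5 sin 38.0° = 18.78 m/s.
Vertical: 0 = 5.31 + 18.78 t − ½(9.81) t² ⇒ 4.905 t² − 18.78 t − 5.31 = 0.
t = [18.78 + √(352.7 + 104.2)] / 9.810 = 4.093 s.
Horizontal: R = v_x · t = 24.03 × 4.093 = 98.4 m.

98.4 m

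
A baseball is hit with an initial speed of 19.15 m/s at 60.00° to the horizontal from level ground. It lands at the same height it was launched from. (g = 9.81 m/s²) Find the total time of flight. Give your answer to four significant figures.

3.381 s

Vertical component: v_y = 19.15 sin 60.00° = 16.584 m/s.
For a projectile landing at launch height, time of flight is t = 2 v_y / g = 2 × 16.584 / 9.81 = 3.381 s.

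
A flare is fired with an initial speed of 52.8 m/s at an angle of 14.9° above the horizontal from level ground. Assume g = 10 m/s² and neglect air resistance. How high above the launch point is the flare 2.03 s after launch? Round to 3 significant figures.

v_y0 = 52.8 sin 14.9° = 13.58 m/s.
y(t) = v_y0 t − ½ g t² = 13.58×2.03 − 5.000×2.03² = 6.96 m.

6.96 m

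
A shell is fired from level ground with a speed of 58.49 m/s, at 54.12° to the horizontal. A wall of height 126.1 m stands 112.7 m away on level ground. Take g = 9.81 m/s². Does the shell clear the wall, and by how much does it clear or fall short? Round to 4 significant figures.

No — it falls 23.31 m short of clearing the wall.

v_x = 58.49 cos 54.12° = 34.280 m/s; v_y0 = 58.49 sin 54.12° = 47.391 m/s.
Time to reach the wall: t = 112.7 / 34.280 = 3.2876 s.
Height at that point: y = 47.391×3.2876 − 4.905×3.2876² = 102.79 m.
That is 126.1 − 102.79 = 23.31 m below the top of the wall, so the shell does not clear it.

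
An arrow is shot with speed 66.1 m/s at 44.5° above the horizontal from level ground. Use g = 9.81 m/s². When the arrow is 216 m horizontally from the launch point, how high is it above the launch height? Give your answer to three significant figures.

109 m

v_x = 66.1 cos 44.5° = 47.15 m/s, v_y0 = 66.1 sin 44.5° = 46.33 m/s.
Time to reach x = 216 m: t = x / v_x = 216 / 47.15 = 4.581 s.
y = v_y0 t − ½ g t² = 46.33×4.581 − 4.905×4.581² = 109 m.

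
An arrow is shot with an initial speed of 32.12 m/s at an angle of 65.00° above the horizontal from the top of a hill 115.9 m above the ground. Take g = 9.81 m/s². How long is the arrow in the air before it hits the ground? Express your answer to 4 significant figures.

Vertical component: v_y = 32.12 sin 65.00° = 29.111 m/s.
Taking up as positive with launch at y = 115.9 m, landing at y = 0: 0 = 115.9 + 29.111 t − ½(9.81) t².
Solving 4.905 t² − 29.111 t − 115.9 = 0 gives t = [29.111 + √(29.111² + 4·4.905·115.9)] / 9.810 = 8.663 s.

8.663 s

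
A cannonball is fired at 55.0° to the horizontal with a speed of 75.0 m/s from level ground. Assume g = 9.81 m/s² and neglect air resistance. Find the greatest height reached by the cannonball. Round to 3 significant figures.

Vertical component of launch velocity: v_y = 75.0 sin 55.0° = 61.44 m/s.
At the highest point the vertical velocity is zero, so v_y² = 2 g h_max.
h_max = (61.44)² / (2 × 9.81) = 3775 / 19.62 = 192 m.

192 m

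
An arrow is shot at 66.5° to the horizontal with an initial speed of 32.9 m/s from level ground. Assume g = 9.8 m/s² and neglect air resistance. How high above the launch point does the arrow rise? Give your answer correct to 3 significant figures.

46.4 m

Vertical component of launch velocity: v_y = 32.9 sin 66.5° = 30.17 m/s.
At the highest point the vertical velocity is zero, so v_y² = 2 g h_max.
h_max = (30.17)² / (2 × 9.8) = 910.2 / 19.60 = 46.4 m.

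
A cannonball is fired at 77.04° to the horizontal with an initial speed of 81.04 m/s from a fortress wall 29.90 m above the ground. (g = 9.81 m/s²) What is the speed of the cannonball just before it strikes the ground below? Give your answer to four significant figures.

v_x = 81.04 cos 77.04° = 18.175 m/s is unchanged throughout.
For the vertical component, v_y² = v_y0² + 2 g h = (78.976)² + 2×9.81×29.90 = 6823.8, so |v_y| = 82.606 m/s.
Impact speed = √(v_x² + v_y²) = √(330.33 + 6823.8) = 84.58 m/s.

84.58 m/s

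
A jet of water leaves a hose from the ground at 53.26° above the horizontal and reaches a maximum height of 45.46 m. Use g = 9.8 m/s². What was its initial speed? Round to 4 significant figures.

At maximum height v_y = 0, so (v₀ sin θ)² = 2 g H.
v₀ sin 53.26° = √(2 × 9.8 × 45.46) = 29.850 m/s.
v₀ = 29.850 / sin 53.26° = 29.850 / 0.8014 = 37.25 m/s.

37.25 m/s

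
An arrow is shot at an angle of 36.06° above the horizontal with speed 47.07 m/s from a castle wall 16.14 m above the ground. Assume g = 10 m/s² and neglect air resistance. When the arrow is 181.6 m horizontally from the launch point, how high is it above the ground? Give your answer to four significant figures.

v_x = 47.07 cos 36.06° = 38.051 m/s, v_y0 = 47.07 sin 36.06° = 27.707 m/s.
Time to reach x = 181.6 m: t = x / v_x = 181.6 / 38.051 = 4.7725 s.
y = 16.14 + v_y0 t − ½ g t² = 16.14 + 27.707×4.7725 − 5.000×4.7725² = 34.49 m.

34.49 m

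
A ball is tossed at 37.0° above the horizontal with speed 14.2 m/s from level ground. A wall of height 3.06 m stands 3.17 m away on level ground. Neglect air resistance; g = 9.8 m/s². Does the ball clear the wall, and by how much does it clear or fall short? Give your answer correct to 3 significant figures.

v_x = 14.2 cos 37.0° = 11.34 m/s; v_y0 = 14.2 sin 37.0° = 8.546 m/s.
Time to reach the wall: t = 3.17 / 11.34 = 0.2795 s.
Height at that point: y = 8.546×0.2795 − 4.900×0.2795² = 2.006 m.
That is 3.06 − 2.006 = 1.05 m below the top of the wall, so the ball does not clear it.

No — it falls 1.05 m short of clearing the wall.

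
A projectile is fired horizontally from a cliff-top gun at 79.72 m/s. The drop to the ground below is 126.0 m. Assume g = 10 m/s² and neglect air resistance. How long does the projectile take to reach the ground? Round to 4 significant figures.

5.020 s

The horizontal speed doesn't affect the fall. With v_y0 = 0, h = ½ g t².
t = √(2 × 126.0 / 10) = √25.200 = 5.020 s.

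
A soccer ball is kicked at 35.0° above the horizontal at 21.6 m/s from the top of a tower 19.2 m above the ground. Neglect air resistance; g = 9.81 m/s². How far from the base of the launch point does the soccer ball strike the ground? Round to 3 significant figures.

63.9 m

Components: v_x = 21.6 cos 35.0° = 17.69 m/s, v_y = 21.6 sin 35.0° = 12.39 m/s.
Vertical: 0 = 19.2 + 12.39 t − ½(9.81) t² ⇒ 4.905 t² − 12.39 t − 19.2 = 0.
t = [12.39 + √(153.5 + 376.7)] / 9.810 = 3.610 s.
Horizontal: R = v_x · t = 17.69 × 3.610 = 63.9 m.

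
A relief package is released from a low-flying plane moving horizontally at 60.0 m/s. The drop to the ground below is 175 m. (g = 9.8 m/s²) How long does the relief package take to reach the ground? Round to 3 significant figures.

The horizontal speed doesn't affect the fall. With v_y0 = 0, h = ½ g t².
t = √(2 × 175 / 9.8) = √35.71 = 5.98 s.

5.98 s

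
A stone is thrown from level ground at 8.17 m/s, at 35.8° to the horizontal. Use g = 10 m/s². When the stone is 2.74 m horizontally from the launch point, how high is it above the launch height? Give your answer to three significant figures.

1.12 m

v_x = 8.17 cos 35.8° = 6.626 m/s, v_y0 = 8.17 sin 35.8° = 4.779 m/s.
Time to reach x = 2.74 m: t = x / v_x = 2.74 / 6.626 = 0.4135 s.
y = v_y0 t − ½ g t² = 4.779×0.4135 − 5.000×0.4135² = 1.12 m.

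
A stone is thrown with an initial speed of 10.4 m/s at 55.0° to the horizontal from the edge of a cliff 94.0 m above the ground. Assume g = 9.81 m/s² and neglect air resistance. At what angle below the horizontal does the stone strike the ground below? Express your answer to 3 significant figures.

v_x = 10.4 cos 55.0° = 5.965 m/s.
At impact |v_y| = √(v_y0² + 2 g h) = √(8.519² + 2×9.81×94.0) = 43.78 m/s.
Angle below horizontal = arctan(|v_y| / v_x) = arctan(43.78 / 5.965) = 82.2°.

82.2°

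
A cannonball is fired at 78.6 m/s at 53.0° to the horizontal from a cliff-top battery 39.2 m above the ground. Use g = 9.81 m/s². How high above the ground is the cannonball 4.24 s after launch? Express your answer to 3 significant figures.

v_y0 = 78.6 sin 53.0° = 62.77 m/s.
y(t) = 39.2 + v_y0 t − ½ g t² = 39.2 + 62.77×4.24 − ½×9.81×4.24² = 217 m.

217 m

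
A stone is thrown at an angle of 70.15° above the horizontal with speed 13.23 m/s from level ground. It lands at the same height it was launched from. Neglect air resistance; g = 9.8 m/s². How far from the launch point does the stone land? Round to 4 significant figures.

11.41 m

Components: v_x = 13.23 cos 70.15° = 4.4924 m/s, v_y = 13.23 sin 70.15° = 12.444 m/s.
Time of flight (same landing height): t = 2 v_y / g = 2 × 12.444 / 9.8 = 2.5396 s.
Range: R = v_x · t = 4.4924 × 2.5396 = 11.41 m.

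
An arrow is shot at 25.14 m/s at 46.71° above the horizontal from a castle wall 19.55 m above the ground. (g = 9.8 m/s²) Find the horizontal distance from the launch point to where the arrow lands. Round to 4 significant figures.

79.32 m

Components: v_x = 25.14 cos 46.71° = 17.238 m/s, v_y = 25.14 sin 46.71° = 18.299 m/s.
Vertical: 0 = 19.55 + 18.299 t − ½(9.8) t² ⇒ 4.900 t² − 18.299 t − 19.55 = 0.
t = [18.299 + √(334.85 + 383.18)] / 9.800 = 4.6015 s.
Horizontal: R = v_x · t = 17.238 × 4.6015 = 79.32 m.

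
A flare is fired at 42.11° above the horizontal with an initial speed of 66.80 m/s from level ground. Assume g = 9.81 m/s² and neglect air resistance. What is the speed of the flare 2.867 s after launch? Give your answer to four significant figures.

52.28 m/s

v_x = 66.80 cos 42.11° = 49.556 m/s (constant).
v_y(t) = 66.80 sin 42.11° − g t = 44.793 − 9.81 × 2.867 = 16.668 m/s.
Speed = √(v_x² + v_y²) = √(2455.8 + 277.82) = 52.28 m/s.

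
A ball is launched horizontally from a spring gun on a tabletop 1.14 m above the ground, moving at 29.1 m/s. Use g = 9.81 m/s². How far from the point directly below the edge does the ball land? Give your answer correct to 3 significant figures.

Initial vertical velocity is zero, so the fall time comes from h = ½ g t²: t = √(2 × 1.14 / 9.81) = 0.4821 s.
Horizontal motion is uniform at 29.1 m/s, so x = 29.1 × 0.4821 = 14.0 m.

14.0 m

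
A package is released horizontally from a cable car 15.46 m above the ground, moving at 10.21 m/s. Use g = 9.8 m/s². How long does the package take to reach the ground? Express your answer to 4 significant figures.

1.776 s

The horizontal speed doesn't affect the fall. With v_y0 = 0, h = ½ g t².
t = √(2 × 15.46 / 9.8) = √3.1551 = 1.776 s.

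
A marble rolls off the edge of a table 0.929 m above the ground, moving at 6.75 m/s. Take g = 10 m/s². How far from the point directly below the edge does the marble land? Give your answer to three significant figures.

2.91 m

Initial vertical velocity is zero, so the fall time comes from h = ½ g t²: t = √(2 × 0.929 / 10) = 0.4310 s.
Horizontal motion is uniform at 6.75 m/s, so x = 6.75 × 0.4310 = 2.91 m.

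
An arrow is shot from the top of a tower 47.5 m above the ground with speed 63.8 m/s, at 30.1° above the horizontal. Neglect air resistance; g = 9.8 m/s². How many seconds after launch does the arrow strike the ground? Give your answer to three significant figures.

7.78 s

Vertical component: v_y = 63.8 sin 30.1° = 32.00 m/s.
Taking up as positive with launch at y = 47.5 m, landing at y = 0: 0 = 47.5 + 32.00 t − ½(9.8) t².
Solving 4.900 t² − 32.00 t − 47.5 = 0 gives t = [32.00 + √(32.00² + 4·4.900·47.5)] / 9.800 = 7.78 s.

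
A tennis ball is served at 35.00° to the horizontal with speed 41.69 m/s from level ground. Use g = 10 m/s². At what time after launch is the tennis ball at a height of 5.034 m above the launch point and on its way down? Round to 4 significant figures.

v_y0 = 41.69 sin 35.00° = 23.912 m/s.
Set y = v_y0 t − ½ g t² = 5.034: 5.000 t² − 23.912 t + 5.034 = 0.
t = [23.912 ± √(571.78 − 100.68)] / 10 = (23.912 ± 21.705) / 10, giving t = 0.2207 s or t = 4.562 s.
On the way down corresponds to the larger root: t = 4.562 s.

4.562 s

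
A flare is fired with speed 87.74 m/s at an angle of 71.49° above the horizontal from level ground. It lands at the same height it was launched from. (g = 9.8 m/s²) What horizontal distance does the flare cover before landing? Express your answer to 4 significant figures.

Components: v_x = 87.74 cos 71.49° = 27.855 m/s, v_y = 87.74 sin 71.49° = 83.201 m/s.
Time of flight (same landing height): t = 2 v_y / g = 2 × 83.201 / 9.8 = 16.980 s.
Range: R = v_x · t = 27.855 × 16.980 = 473.0 m.

473.0 m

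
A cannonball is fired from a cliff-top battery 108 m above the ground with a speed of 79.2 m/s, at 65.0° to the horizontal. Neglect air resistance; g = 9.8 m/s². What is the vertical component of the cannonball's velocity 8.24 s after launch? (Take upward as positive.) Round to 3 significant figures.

-8.97 m/s

Initial vertical component: v_y0 = 79.2 sin 65.0° = 71.78 m/s.
v_y(t) = v_y0 − g t = 71.78 − 9.8 × 8.24 = -8.97 m/s.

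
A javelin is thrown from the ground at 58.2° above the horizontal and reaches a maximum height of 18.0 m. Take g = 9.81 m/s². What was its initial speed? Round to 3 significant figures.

22.1 m/s

At maximum height v_y = 0, so (v₀ sin θ)² = 2 g H.
v₀ sin 58.2° = √(2 × 9.81 × 18.0) = 18.79 m/s.
v₀ = 18.79 / sin 58.2° = 18.79 / 0.8499 = 22.1 m/s.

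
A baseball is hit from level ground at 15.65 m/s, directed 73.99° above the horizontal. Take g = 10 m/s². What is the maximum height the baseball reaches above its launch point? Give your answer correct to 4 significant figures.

11.31 m

Vertical component of launch velocity: v_y = 15.65 sin 73.99° = 15.043 m/s.
At the highest point the vertical velocity is zero, so v_y² = 2 g h_max.
h_max = (15.043)² / (2 × 10) = 226.29 / 20.00 = 11.31 m.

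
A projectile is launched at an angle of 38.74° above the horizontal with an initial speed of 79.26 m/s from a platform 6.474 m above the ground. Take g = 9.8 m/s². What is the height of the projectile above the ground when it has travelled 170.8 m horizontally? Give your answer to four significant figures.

v_x = 79.26 cos 38.74° = 61.822 m/s, v_y0 = 79.26 sin 38.74° = 49.600 m/s.
Time to reach x = 170.8 m: t = x / v_x = 170.8 / 61.822 = 2.7628 s.
y = 6.474 + v_y0 t − ½ g t² = 6.474 + 49.600×2.7628 − 4.900×2.7628² = 106.1 m.

106.1 m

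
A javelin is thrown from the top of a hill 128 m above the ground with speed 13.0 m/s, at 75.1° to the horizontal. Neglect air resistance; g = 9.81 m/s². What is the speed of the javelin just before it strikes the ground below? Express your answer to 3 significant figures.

v_x = 13.0 cos 75.1° = 3.343 m/s is unchanged throughout.
For the vertical component, v_y² = v_y0² + 2 g h = (12.56)² + 2×9.81×128 = 2669, so |v_y| = 51.66 m/s.
Impact speed = √(v_x² + v_y²) = √(11.18 + 2669) = 51.8 m/s.

51.8 m/s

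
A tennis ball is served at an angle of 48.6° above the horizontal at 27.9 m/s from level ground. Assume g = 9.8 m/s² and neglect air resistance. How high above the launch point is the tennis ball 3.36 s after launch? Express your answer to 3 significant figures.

v_y0 = 27.9 sin 48.6° = 20.93 m/s.
y(t) = v_y0 t − ½ g t² = 20.93×3.36 − 4.900×3.36² = 15.0 m.

15.0 m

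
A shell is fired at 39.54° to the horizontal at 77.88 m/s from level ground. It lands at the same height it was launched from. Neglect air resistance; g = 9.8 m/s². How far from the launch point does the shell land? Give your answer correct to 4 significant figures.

607.7 m

Components: v_x = 77.88 cos 39.54° = 60.060 m/s, v_y = 77.88 sin 39.54° = 49.580 m/s.
Time of flight (same landing height): t = 2 v_y / g = 2 × 49.580 / 9.8 = 10.118 s.
Range: R = v_x · t = 60.060 × 10.118 = 607.7 m.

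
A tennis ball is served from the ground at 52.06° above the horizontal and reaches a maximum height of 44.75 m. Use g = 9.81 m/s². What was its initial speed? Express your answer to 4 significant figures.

37.57 m/s

At maximum height v_y = 0, so (v₀ sin θ)² = 2 g H.
v₀ sin 52.06° = √(2 × 9.81 × 44.75) = 29.631 m/s.
v₀ = 29.631 / sin 52.06° = 29.631 / 0.7887 = 37.57 m/s.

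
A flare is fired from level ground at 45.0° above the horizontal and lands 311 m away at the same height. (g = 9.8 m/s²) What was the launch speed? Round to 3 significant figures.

55.2 m/s

On level ground, R = v₀² sin(2θ) / g, so v₀ = √(R g / sin 2θ).
sin(2 × 45.0°) = 1.000.
v₀ = √(311 × 9.8 / 1.000) = √3048 = 55.2 m/s.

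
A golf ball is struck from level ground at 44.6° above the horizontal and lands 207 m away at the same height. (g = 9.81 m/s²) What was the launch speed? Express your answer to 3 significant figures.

45.1 m/s

On level ground, R = v₀² sin(2θ) / g, so v₀ = √(R g / sin 2θ).
sin(2 × 44.6°) = 0.9999.
v₀ = √(207 × 9.81 / 0.9999) = √2031 = 45.1 m/s.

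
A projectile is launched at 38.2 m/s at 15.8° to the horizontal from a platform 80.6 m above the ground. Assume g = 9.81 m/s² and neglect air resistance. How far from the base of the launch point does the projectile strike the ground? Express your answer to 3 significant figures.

193 m

Components: v_x = 38.2 cos 15.8° = 36.76 m/s, v_y = 38.2 sin 15.8° = 10.40 m/s.
Vertical: 0 = 80.6 + 10.40 t − ½(9.81) t² ⇒ 4.905 t² − 10.40 t − 80.6 = 0.
t = [10.40 + √(108.2 + 1581)] / 9.810 = 5.250 s.
Horizontal: R = v_x · t = 36.76 × 5.250 = 193 m.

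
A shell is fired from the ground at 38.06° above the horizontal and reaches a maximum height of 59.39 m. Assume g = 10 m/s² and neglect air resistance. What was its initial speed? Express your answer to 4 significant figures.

At maximum height v_y = 0, so (v₀ sin θ)² = 2 g H.
v₀ sin 38.06° = √(2 × 10 × 59.39) = 34.464 m/s.
v₀ = 34.464 / sin 38.06° = 34.464 / 0.6165 = 55.90 m/s.

55.90 m/s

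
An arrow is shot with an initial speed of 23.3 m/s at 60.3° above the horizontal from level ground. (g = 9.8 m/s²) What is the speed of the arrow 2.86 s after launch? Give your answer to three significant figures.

v_x = 23.3 cos 60.3° = 11.54 m/s (constant).
v_y(t) = 23.3 sin 60.3° − g t = 20.24 − 9.8 × 2.86 = -7.788 m/s.
Speed = √(v_x² + v_y²) = √(133.2 + 60.65) = 13.9 m/s.

13.9 m/s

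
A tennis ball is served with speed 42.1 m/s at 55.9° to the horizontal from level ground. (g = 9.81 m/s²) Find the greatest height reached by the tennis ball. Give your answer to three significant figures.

Vertical component of launch velocity: v_y = 42.1 sin 55.9° = 34.86 m/s.
At the highest point the vertical velocity is zero, so v_y² = 2 g h_max.
h_max = (34.86)² / (2 × 9.81) = 1215 / 19.62 = 61.9 m.

61.9 m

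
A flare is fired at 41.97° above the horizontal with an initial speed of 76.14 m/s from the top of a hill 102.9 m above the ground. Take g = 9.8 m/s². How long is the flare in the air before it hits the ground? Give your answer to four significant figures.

Vertical component: v_y = 76.14 sin 41.97° = 50.918 m/s.
Taking up as positive with launch at y = 102.9 m, landing at y = 0: 0 = 102.9 + 50.918 t − ½(9.8) t².
Solving 4.900 t² − 50.918 t − 102.9 = 0 gives t = [50.918 + √(50.918² + 4·4.900·102.9)] / 9.800 = 12.12 s.

12.12 s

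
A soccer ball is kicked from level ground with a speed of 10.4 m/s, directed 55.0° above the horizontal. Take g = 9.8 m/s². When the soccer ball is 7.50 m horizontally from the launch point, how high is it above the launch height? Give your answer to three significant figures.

2.97 m

v_x = 10.4 cos 55.0° = 5.965 m/s, v_y0 = 10.4 sin 55.0° = 8.519 m/s.
Time to reach x = 7.50 m: t = x / v_x = 7.50 / 5.965 = 1.257 s.
y = v_y0 t − ½ g t² = 8.519×1.257 − 4.900×1.257² = 2.97 m.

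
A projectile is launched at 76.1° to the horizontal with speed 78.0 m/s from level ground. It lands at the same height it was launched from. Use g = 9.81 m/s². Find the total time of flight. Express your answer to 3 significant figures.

Vertical component: v_y = 78.0 sin 76.1° = 75.72 m/s.
For a projectile landing at launch height, time of flight is t = 2 v_y / g = 2 × 75.72 / 9.81 = 15.4 s.

15.4 s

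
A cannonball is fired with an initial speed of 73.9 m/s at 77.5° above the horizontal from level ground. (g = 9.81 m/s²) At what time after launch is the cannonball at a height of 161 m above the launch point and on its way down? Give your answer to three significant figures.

12.0 s

v_y0 = 73.9 sin 77.5° = 72.15 m/s.
Set y = v_y0 t − ½ g t² = 161: 4.905 t² − 72.15 t + 161 = 0.
t = [72.15 ± √(5206 − 3159)] / 9.81 = (72.15 ± 45.24) / 9.81, giving t = 2.74 s or t = 12.0 s.
On the way down corresponds to the larger root: t = 12.0 s.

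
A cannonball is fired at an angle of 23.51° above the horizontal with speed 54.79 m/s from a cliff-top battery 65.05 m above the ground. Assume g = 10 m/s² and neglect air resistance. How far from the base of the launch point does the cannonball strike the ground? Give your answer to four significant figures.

321.7 m

Components: v_x = 54.79 cos 23.51° = 50.242 m/s, v_y = 54.79 sin 23.51° = 21.856 m/s.
Vertical: 0 = 65.05 + 21.856 t − ½(10) t² ⇒ 5.000 t² − 21.856 t − 65.05 = 0.
t = [21.856 + √(477.68 + 1301.0)] / 10.00 = 6.4030 s.
Horizontal: R = v_x · t = 50.242 × 6.4030 = 321.7 m.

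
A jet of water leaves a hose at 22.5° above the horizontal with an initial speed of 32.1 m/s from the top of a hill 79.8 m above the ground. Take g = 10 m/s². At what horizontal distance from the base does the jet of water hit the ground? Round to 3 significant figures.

Components: v_x = 32.1 cos 22.5° = 29.66 m/s, v_y = 32.1 sin 22.5° = 12.28 m/s.
Vertical: 0 = 79.8 + 12.28 t − ½(10) t² ⇒ 5.000 t² − 12.28 t − 79.8 = 0.
t = [12.28 + √(150.8 + 1596)] / 10.00 = 5.407 s.
Horizontal: R = v_x · t = 29.66 × 5.407 = 160 m.

160 m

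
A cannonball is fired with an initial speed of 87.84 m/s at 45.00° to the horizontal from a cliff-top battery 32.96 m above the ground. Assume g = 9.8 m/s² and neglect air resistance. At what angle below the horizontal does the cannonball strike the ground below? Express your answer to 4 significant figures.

47.22°

v_x = 87.84 cos 45.00° = 62.112 m/s.
At impact |v_y| = √(v_y0² + 2 g h) = √(62.112² + 2×9.8×32.96) = 67.111 m/s.
Angle below horizontal = arctan(|v_y| / v_x) = arctan(67.111 / 62.112) = 47.22°.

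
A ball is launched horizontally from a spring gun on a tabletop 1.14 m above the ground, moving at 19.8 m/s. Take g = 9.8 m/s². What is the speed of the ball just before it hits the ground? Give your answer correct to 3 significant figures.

20.4 m/s

Fall time: t = √(2 × 1.14 / 9.8) = 0.4823 s.
At impact: v_x = 19.8 m/s (unchanged), v_y = g t = 9.8 × 0.4823 = 4.727 m/s.
Speed = √(v_x² + v_y²) = √(392.0 + 22.34) = 20.4 m/s.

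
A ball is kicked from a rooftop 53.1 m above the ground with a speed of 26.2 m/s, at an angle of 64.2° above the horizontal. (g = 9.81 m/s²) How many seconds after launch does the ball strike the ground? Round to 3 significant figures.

Vertical component: v_y = 26.2 sin 64.2° = 23.59 m/s.
Taking up as positive with launch at y = 53.1 m, landing at y = 0: 0 = 53.1 + 23.59 t − ½(9.81) t².
Solving 4.905 t² − 23.59 t − 53.1 = 0 gives t = [23.59 + √(23.59² + 4·4.905·53.1)] / 9.810 = 6.48 s.

6.48 s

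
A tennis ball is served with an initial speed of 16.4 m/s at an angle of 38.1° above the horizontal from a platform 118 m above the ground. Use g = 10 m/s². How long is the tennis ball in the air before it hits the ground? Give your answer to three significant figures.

5.97 s

Vertical component: v_y = 16.4 sin 38.1° = 10.12 m/s.
Taking up as positive with launch at y = 118 m, landing at y = 0: 0 = 118 + 10.12 t − ½(10) t².
Solving 5.000 t² − 10.12 t − 118 = 0 gives t = [10.12 + √(10.12² + 4·5.000·118)] / 10.00 = 5.97 s.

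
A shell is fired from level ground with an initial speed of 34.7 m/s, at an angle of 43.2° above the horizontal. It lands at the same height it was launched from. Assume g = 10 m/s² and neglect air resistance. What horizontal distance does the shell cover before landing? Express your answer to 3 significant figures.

For level ground, R = v₀² sin(2θ) / g.
sin(2 × 43.2°) = sin 86.40° = 0.9980.
R = (34.7)² × 0.9980 / 10 = 120 m.

120 m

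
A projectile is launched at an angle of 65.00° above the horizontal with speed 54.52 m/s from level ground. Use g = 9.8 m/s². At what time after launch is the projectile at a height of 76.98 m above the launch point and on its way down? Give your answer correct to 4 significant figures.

v_y0 = 54.52 sin 65.00° = 49.412 m/s.
Set y = v_y0 t − ½ g t² = 76.98: 4.900 t² − 49.412 t + 76.98 = 0.
t = [49.412 ± √(2441.5 − 1508.8)] / 9.8 = (49.412 ± 30.540) / 9.8, giving t = 1.926 s or t = 8.158 s.
On the way down corresponds to the larger root: t = 8.158 s.

8.158 s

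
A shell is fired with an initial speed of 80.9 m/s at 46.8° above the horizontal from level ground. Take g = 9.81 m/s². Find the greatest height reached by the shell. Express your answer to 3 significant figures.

Vertical component of launch velocity: v_y = 80.9 sin 46.8° = 58.97 m/s.
At the highest point the vertical velocity is zero, so v_y² = 2 g h_max.
h_max = (58.97)² / (2 × 9.81) = 3477 / 19.62 = 177 m.

177 m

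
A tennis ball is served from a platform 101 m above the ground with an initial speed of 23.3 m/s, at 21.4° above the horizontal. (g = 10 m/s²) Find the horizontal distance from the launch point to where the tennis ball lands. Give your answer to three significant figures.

118 m

Components: v_x = 23.3 cos 21.4° = 21.69 m/s, v_y = 23.3 sin 21.4° = 8.502 m/s.
Vertical: 0 = 101 + 8.502 t − ½(10) t² ⇒ 5.000 t² − 8.502 t − 101 = 0.
t = [8.502 + √(72.28 + 2020)] / 10.00 = 5.424 s.
Horizontal: R = v_x · t = 21.69 × 5.424 = 118 m.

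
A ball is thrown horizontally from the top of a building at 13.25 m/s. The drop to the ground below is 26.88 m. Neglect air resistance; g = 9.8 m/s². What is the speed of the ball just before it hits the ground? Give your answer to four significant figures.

26.50 m/s

Fall time: t = √(2 × 26.88 / 9.8) = 2.3422 s.
At impact: v_x = 13.25 m/s (unchanged), v_y = g t = 9.8 × 2.3422 = 22.954 m/s.
Speed = √(v_x² + v_y²) = √(175.56 + 526.89) = 26.50 m/s.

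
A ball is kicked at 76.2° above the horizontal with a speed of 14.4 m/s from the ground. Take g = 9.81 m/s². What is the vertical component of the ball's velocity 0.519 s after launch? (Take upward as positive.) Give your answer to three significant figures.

Initial vertical component: v_y0 = 14.4 sin 76.2° = 13.98 m/s.
v_y(t) = v_y0 − g t = 13.98 − 9.81 × 0.519 = 8.89 m/s.

8.89 m/s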